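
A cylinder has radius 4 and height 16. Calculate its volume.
Volume = pi * r² * h
Volume = pi * 4² * 16
Volume = pi * 16 * 16
Volume = pi * 256
Volume = 804.25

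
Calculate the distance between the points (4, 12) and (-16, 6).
Using the distance formula: d = sqrt((x₂-x₁)² + (y₂-y₁)²)
dx = (-16) - 4 = -20
dy = 6 - 12 = -6
d = sqrt((-20)² + (-6)²) = sqrt(400 + 36) = sqrt(436) = 20.88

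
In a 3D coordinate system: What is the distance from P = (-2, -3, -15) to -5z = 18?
d = |0(-2) + 0(-3) + (-5)(-15) - (18)| / √(0² + 0² + (-5)²) = 57/√25 = 11.4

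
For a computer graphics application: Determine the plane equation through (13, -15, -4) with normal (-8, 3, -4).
d = n·P = (-8)(13) + (3)(-15) + (-4)(-4) = -133
Plane: -8x + 3y - 4z = -133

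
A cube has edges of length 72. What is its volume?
Volume = s³
Volume = 72³
Volume = 373248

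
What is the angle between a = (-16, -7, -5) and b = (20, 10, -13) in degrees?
a·b = -325, |a|² = 330, |b|² = 669
cos θ = -325/√220770 ≈ -0.6917
θ ≈ 133.8°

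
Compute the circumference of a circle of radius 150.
Circumference = 2 * pi * r
Circumference = 2 * pi * 150
Circumference = 942.48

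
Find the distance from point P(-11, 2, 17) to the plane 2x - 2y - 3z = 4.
d = |2(-11) + (-2)(2) + (-3)(17) - (4)| / √(2² + (-2)² + (-3)²) = 81/√17 = 19.65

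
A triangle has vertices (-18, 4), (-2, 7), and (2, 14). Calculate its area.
Using the coordinate formula: Area = (1/2)|x₁(y₂-y₃) + x₂(y₃-y₁) + x₃(y₁-y₂)|
Area = (1/2)|(-18)(7-14) + (-2)(14-4) + 2(4-7)|
Area = (1/2)|(-18)*(-7) + (-2)*10 + 2*(-3)|
Area = (1/2)|126 + (-20) + (-6)|
Area = (1/2)*100 = 50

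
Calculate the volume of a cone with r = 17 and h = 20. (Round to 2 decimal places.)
Volume = (1/3) * pi * r² * h
Volume = (1/3) * pi * 17² * 20
Volume = (1/3) * pi * 289 * 20
Volume = (1/3) * pi * 5780
Volume = 6052.80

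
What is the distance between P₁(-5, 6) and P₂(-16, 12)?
Using the distance formula: d = sqrt((x₂-x₁)² + (y₂-y₁)²)
dx = (-16) - (-5) = -11
dy = 12 - 6 = 6
d = sqrt((-11)² + 6²) = sqrt(121 + 36) = sqrt(157) = 12.53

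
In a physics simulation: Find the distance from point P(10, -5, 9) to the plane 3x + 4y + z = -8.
d = |3(10) + 4(-5) + 1(9) - (-8)| / √(3² + 4² + 1²) = 27/√26 = 5.295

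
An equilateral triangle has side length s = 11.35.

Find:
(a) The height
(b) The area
(a) Height h = s·√3/2 = 11.35·√3/2 = 9.829
(b) Area = (√3/4)·s² = (√3/4)·11.35² = (√3/4)·128.822 = 55.78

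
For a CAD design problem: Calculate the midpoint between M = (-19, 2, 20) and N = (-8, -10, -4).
Midpoint = ((-19-8)/2, (2-10)/2, (20-4)/2) = (-13.5, -4, 8)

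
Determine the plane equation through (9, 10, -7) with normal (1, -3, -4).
d = n·P = (1)(9) + (-3)(10) + (-4)(-7) = 7
Plane: x - 3y - 4z = 7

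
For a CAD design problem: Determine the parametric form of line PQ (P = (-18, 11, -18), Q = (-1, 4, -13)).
Direction vector d = Q - P = (17, -7, 5)
x = -18 + 17t, y = 11 - 7t, z = -18 + 5t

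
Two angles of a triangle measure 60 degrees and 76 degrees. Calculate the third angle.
Sum of angles in a triangle = 180 degrees
Third angle = 180 - 60 - 76
Third angle = 44 degrees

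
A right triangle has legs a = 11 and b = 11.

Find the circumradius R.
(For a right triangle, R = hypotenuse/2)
Hypotenuse c = √(11² + 11²) = √242 = 15.5563
R = c/2 = 7.778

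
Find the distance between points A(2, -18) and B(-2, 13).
Using the distance formula: d = sqrt((x₂-x₁)² + (y₂-y₁)²)
dx = (-2) - 2 = -4
dy = 13 - (-18) = 31
d = sqrt((-4)² + 31²) = sqrt(16 + 961) = sqrt(977) = 31.26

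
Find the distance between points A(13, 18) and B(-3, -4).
Using the distance formula: d = sqrt((x₂-x₁)² + (y₂-y₁)²)
dx = (-3) - 13 = -16
dy = (-4) - 18 = -22
d = sqrt((-16)² + (-22)²) = sqrt(256 + 484) = sqrt(740) = 27.20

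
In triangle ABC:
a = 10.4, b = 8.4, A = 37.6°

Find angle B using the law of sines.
sin(B)/b = sin(A)/a
sin(B) = b·sin(A)/a = 8.4·sin(37.6°)/10.4 = 0.492810
B = arcsin(0.492810) = 29.53°  (b ≤ a, so B ≤ A and the acute solution is unique)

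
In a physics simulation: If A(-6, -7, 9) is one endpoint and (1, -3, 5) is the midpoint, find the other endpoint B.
B = (2×1 - (-6), 2×(-3) - (-7), 2×5 - 9) = (8, 1, 1)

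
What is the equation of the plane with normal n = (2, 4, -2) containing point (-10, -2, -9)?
d = n·P = (2)(-10) + (4)(-2) + (-2)(-9) = -10
Plane: 2x + 4y - 2z = -10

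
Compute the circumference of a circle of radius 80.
Circumference = 2 * pi * r
Circumference = 2 * pi * 80
Circumference = 502.65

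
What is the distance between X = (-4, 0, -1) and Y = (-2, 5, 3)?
d = √[(2)² + (5)² + (4)²] = √45 = 6.708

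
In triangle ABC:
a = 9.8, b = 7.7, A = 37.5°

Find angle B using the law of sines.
sin(B)/b = sin(A)/a
sin(B) = b·sin(A)/a = 7.7·sin(37.5°)/9.8 = 0.478313
B = arcsin(0.478313) = 28.58°  (b ≤ a, so B ≤ A and the acute solution is unique)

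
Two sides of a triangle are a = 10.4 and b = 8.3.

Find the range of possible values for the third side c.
By the triangle inequality: |a - b| < c < a + b
|10.4 - 8.3| < c < 10.4 + 8.3
2.1 < c < 18.7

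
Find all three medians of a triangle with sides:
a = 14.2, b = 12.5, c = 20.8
Using m_x = ½√(2y² + 2z² - x²):
m_a = ½√(2·12.5² + 2·20.8² - 14.2²) = ½√976.14 = 15.62
m_b = ½√(2·14.2² + 2·20.8² - 12.5²) = ½√1112.31 = 16.68
m_c = ½√(2·14.2² + 2·12.5² - 20.8²) = ½√283.14 = 8.413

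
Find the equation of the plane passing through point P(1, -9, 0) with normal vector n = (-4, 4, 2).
d = n·P = (-4)(1) + (4)(-9) + (2)(0) = -40
Plane: -4x + 4y + 2z = -40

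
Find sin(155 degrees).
sin(155 degrees) = 0.4226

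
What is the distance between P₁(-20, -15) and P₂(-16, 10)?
Using the distance formula: d = sqrt((x₂-x₁)² + (y₂-y₁)²)
dx = (-16) - (-20) = 4
dy = 10 - (-15) = 25
d = sqrt(4² + 25²) = sqrt(16 + 625) = sqrt(641) = 25.32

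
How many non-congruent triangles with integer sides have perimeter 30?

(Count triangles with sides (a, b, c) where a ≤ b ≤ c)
With a ≤ b ≤ c and a + b + c = 30, the triangle inequality a + b > c gives c < 30/2, so c ≤ 14.
Iterate a from 1 to ⌊p/3⌋ = 10; for each a, b ranges from a to ⌊(p−a)/2⌋ with c = p − a − b, keeping only c ≥ b.
Triples: (2, 14, 14), (3, 13, 14), (4, 12, 14), …
Count = 19 triangles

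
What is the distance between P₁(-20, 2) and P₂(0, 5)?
Using the distance formula: d = sqrt((x₂-x₁)² + (y₂-y₁)²)
dx = 0 - (-20) = 20
dy = 5 - 2 = 3
d = sqrt(20² + 3²) = sqrt(400 + 9) = sqrt(409) = 20.22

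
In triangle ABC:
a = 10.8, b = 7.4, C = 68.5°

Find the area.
Using A = ½ab·sin(C):
A = ½·10.8·7.4·sin(68.5°) = ½·79.92·0.930418 = 37.18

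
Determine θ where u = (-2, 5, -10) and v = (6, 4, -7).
u·v = 78, |u|² = 129, |v|² = 101
cos θ = 78/√13029 ≈ 0.6833
θ ≈ 46.89°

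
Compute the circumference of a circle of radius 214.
Circumference = 2 * pi * r
Circumference = 2 * pi * 214
Circumference = 1344.60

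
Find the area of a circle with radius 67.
Area = pi * r²
Area = pi * 67²
Area = pi * 4489
Area = 14102.61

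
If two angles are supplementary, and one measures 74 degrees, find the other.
Supplementary angles sum to 180 degrees.
Other angle = 180 - 74
Other angle = 106 degrees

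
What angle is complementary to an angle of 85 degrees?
Complementary angles sum to 90 degrees.
Other angle = 90 - 85
Other angle = 5 degrees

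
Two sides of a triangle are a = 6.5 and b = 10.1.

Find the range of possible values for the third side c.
By the triangle inequality: |a - b| < c < a + b
|6.5 - 10.1| < c < 6.5 + 10.1
3.6 < c < 16.6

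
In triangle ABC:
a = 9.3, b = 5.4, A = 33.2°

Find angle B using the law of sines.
sin(B)/b = sin(A)/a
sin(B) = b·sin(A)/a = 5.4·sin(33.2°)/9.3 = 0.317940
B = arcsin(0.317940) = 18.54°  (b ≤ a, so B ≤ A and the acute solution is unique)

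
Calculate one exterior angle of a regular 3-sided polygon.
Exterior angle of a regular n-gon = 360/n
Exterior angle = 360/3
Exterior angle = 120 degrees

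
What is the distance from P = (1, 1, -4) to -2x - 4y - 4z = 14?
d = |(-2)(1) + (-4)(1) + (-4)(-4) - (14)| / √((-2)² + (-4)² + (-4)²) = 4/√36 = 0.6667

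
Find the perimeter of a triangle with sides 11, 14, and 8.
Perimeter = sum of all sides
Perimeter = 11 + 14 + 8
Perimeter = 33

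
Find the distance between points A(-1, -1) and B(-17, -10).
Using the distance formula: d = sqrt((x₂-x₁)² + (y₂-y₁)²)
dx = (-17) - (-1) = -16
dy = (-10) - (-1) = -9
d = sqrt((-16)² + (-9)²) = sqrt(256 + 81) = sqrt(337) = 18.36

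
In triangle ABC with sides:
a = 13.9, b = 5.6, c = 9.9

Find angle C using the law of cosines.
cos(C) = (a² + b² - c²)/(2ab)
cos(C) = (13.9² + 5.6² - 9.9²)/(2·13.9·5.6) = 126.56/155.68 = 0.812950
C = arccos(0.812950) = 35.61°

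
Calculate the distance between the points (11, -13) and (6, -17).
Using the distance formula: d = sqrt((x₂-x₁)² + (y₂-y₁)²)
dx = 6 - 11 = -5
dy = (-17) - (-13) = -4
d = sqrt((-5)² + (-4)²) = sqrt(25 + 16) = sqrt(41) = 6.40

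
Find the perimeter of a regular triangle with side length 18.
Perimeter = number of sides * side length
Perimeter = 3 * 18
Perimeter = 54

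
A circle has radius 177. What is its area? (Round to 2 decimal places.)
Area = pi * r²
Area = pi * 177²
Area = pi * 31329
Area = 98422.96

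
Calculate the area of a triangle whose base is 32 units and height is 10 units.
Area = (1/2) * base * height
Area = (1/2) * 32 * 10
Area = 160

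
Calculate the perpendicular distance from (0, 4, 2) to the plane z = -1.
d = |0(0) + 0(4) + 1(2) - (-1)| / √(0² + 0² + 1²) = 3/√1 = 3.0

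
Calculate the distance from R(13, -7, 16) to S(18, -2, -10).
d = √[(5)² + (5)² + (-26)²] = √726 = 26.94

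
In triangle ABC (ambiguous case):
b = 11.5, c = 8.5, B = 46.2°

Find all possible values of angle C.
sin(C)/c = sin(B)/b  →  sin(C) = c·sin(B)/b = 8.5·sin(46.2°)/11.5 = 0.533475
C₁ = arcsin(0.533475) = 32.24°,  C₂ = 180° - C₁ = 147.76°
Check C₂: A = 180° - 46.2° - 147.76° = -13.96° ≤ 0, rejected
C = 32.24° (one solution)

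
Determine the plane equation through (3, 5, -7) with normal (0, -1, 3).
d = n·P = (0)(3) + (-1)(5) + (3)(-7) = -26
Plane: -y + 3z = -26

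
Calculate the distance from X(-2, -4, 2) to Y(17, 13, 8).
d = √[(19)² + (17)² + (6)²] = √686 = 26.19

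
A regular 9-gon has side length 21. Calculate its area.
For a regular 9-gon with side length s = 21:
Apothem a = s / (2*tan(pi/9)) = 21 / (2*tan(pi/9)) ≈ 28.8485
Perimeter P = 9 * 21 = 189
Area = (1/2) * P * a = (1/2) * 189 * 28.8485 = 2726.18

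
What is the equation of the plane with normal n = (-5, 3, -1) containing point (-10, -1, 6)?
d = n·P = (-5)(-10) + (3)(-1) + (-1)(6) = 41
Plane: -5x + 3y - z = 41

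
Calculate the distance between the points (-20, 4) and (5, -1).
Using the distance formula: d = sqrt((x₂-x₁)² + (y₂-y₁)²)
dx = 5 - (-20) = 25
dy = (-1) - 4 = -5
d = sqrt(25² + (-5)²) = sqrt(625 + 25) = sqrt(650) = 25.50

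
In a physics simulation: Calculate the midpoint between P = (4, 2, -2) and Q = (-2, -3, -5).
Midpoint = ((4-2)/2, (2-3)/2, (-2-5)/2) = (1, -0.5, -3.5)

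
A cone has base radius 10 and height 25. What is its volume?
Volume = (1/3) * pi * r² * h
Volume = (1/3) * pi * 10² * 25
Volume = (1/3) * pi * 100 * 25
Volume = (1/3) * pi * 2500
Volume = 2617.99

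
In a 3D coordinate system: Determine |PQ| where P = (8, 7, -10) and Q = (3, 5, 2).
d = √[(-5)² + (-2)² + (12)²] = √173 = 13.15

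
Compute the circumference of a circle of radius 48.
Circumference = 2 * pi * r
Circumference = 2 * pi * 48
Circumference = 301.59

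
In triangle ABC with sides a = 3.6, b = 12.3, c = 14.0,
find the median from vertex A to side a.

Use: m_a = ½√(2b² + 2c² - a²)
m_a = ½√(2·12.3² + 2·14.0² - 3.6²)
m_a = ½√(302.58 + 392 - 12.96) = ½√681.62 = 13.05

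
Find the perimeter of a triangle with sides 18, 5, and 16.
Perimeter = sum of all sides
Perimeter = 18 + 5 + 16
Perimeter = 39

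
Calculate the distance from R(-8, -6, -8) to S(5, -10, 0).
d = √[(13)² + (-4)² + (8)²] = √249 = 15.78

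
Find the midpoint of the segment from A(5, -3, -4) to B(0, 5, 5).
Midpoint = ((5+0)/2, (-3+5)/2, (-4+5)/2) = (2.5, 1, 0.5)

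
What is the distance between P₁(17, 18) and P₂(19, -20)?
Using the distance formula: d = sqrt((x₂-x₁)² + (y₂-y₁)²)
dx = 19 - 17 = 2
dy = (-20) - 18 = -38
d = sqrt(2² + (-38)²) = sqrt(4 + 1444) = sqrt(1448) = 38.05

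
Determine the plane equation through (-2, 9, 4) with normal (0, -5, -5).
d = n·P = (0)(-2) + (-5)(9) + (-5)(4) = -65
Plane: -5y - 5z = -65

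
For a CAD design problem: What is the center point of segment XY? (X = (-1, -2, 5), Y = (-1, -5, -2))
Midpoint = ((-1-1)/2, (-2-5)/2, (5-2)/2) = (-1, -3.5, 1.5)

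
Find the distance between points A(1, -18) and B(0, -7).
Using the distance formula: d = sqrt((x₂-x₁)² + (y₂-y₁)²)
dx = 0 - 1 = -1
dy = (-7) - (-18) = 11
d = sqrt((-1)² + 11²) = sqrt(1 + 121) = sqrt(122) = 11.05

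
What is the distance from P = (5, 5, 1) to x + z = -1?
d = |1(5) + 0(5) + 1(1) - (-1)| / √(1² + 0² + 1²) = 7/√2 = 4.95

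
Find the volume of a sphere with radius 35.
Volume = (4/3) * pi * r³
Volume = (4/3) * pi * 35³
Volume = (4/3) * pi * 42875
Volume = 179594.38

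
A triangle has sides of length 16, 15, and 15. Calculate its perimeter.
Perimeter = sum of all sides
Perimeter = 16 + 15 + 15
Perimeter = 46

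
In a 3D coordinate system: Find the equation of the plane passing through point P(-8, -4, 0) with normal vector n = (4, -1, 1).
d = n·P = (4)(-8) + (-1)(-4) + (1)(0) = -28
Plane: 4x - y + z = -28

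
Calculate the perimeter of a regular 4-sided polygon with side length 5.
Perimeter = number of sides * side length
Perimeter = 4 * 5
Perimeter = 20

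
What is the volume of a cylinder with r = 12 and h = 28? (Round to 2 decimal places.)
Volume = pi * r² * h
Volume = pi * 12² * 28
Volume = pi * 144 * 28
Volume = pi * 4032
Volume = 12666.90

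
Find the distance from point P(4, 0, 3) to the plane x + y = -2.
d = |1(4) + 1(0) + 0(3) - (-2)| / √(1² + 1² + 0²) = 6/√2 = 4.243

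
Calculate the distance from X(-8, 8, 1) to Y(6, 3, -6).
d = √[(14)² + (-5)² + (-7)²] = √270 = 16.43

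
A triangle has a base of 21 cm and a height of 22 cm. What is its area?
Area = (1/2) * base * height
Area = (1/2) * 21 * 22
Area = 231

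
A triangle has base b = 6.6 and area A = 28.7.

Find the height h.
A = ½bh  →  h = 2A/b
h = 2·28.7/6.6 = 8.697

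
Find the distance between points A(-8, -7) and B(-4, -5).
Using the distance formula: d = sqrt((x₂-x₁)² + (y₂-y₁)²)
dx = (-4) - (-8) = 4
dy = (-5) - (-7) = 2
d = sqrt(4² + 2²) = sqrt(16 + 4) = sqrt(20) = 4.47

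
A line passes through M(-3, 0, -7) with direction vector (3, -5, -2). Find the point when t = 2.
P(2) = (-3 + 3(2), 0 + (-5)(2), -7 + (-2)(2)) = (3, -10, -11)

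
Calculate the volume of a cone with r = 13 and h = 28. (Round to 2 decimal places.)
Volume = (1/3) * pi * r² * h
Volume = (1/3) * pi * 13² * 28
Volume = (1/3) * pi * 169 * 28
Volume = (1/3) * pi * 4732
Volume = 4955.34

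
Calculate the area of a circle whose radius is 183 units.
Area = pi * r²
Area = pi * 183²
Area = pi * 33489
Area = 105208.80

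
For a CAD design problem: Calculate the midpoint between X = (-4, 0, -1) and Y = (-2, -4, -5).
Midpoint = ((-4-2)/2, (0-4)/2, (-1-5)/2) = (-3, -2, -3)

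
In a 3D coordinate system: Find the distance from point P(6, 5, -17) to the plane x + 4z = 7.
d = |1(6) + 0(5) + 4(-17) - (7)| / √(1² + 0² + 4²) = 69/√17 = 16.73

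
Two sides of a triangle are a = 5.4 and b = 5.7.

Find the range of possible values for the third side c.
By the triangle inequality: |a - b| < c < a + b
|5.4 - 5.7| < c < 5.4 + 5.7
0.3 < c < 11.1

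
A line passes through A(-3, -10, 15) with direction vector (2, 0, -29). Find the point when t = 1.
P(1) = (-3 + 2(1), -10 + 0(1), 15 + (-29)(1)) = (-1, -10, -14)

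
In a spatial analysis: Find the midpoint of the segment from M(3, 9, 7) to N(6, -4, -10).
Midpoint = ((3+6)/2, (9-4)/2, (7-10)/2) = (4.5, 2.5, -1.5)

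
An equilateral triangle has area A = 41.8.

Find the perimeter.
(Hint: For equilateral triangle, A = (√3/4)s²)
A = (√3/4)s²  →  s² = 4A/√3 = 4·41.8/√3 = 96.533
s = 9.82512
Perimeter = 3s = 29.48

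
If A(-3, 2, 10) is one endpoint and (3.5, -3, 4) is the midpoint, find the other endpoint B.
B = (2×3.5 - (-3), 2×(-3) - 2, 2×4 - 10) = (10, -8, -2)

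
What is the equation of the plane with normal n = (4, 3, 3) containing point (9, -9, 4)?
d = n·P = (4)(9) + (3)(-9) + (3)(4) = 21
Plane: 4x + 3y + 3z = 21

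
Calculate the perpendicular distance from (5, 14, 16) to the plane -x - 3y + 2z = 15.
d = |(-1)(5) + (-3)(14) + 2(16) - (15)| / √((-1)² + (-3)² + 2²) = 30/√14 = 8.018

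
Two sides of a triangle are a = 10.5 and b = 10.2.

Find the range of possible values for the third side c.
By the triangle inequality: |a - b| < c < a + b
|10.5 - 10.2| < c < 10.5 + 10.2
0.3 < c < 20.7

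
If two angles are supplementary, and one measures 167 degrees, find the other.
Supplementary angles sum to 180 degrees.
Other angle = 180 - 167
Other angle = 13 degrees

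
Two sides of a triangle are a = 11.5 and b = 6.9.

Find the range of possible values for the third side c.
By the triangle inequality: |a - b| < c < a + b
|11.5 - 6.9| < c < 11.5 + 6.9
4.6 < c < 18.4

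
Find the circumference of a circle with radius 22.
Circumference = 2 * pi * r
Circumference = 2 * pi * 22
Circumference = 138.23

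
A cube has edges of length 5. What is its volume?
Volume = s³
Volume = 5³
Volume = 125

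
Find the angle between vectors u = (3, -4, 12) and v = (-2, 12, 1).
u·v = -42, |u|² = 169, |v|² = 149
cos θ = -42/√25181 ≈ -0.2647
θ ≈ 105.3°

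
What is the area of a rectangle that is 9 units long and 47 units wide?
Area = length * width
Area = 9 * 47
Area = 423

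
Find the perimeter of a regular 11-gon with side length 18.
Perimeter = number of sides * side length
Perimeter = 11 * 18
Perimeter = 198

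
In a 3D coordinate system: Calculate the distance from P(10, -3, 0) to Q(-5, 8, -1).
d = √[(-15)² + (11)² + (-1)²] = √347 = 18.63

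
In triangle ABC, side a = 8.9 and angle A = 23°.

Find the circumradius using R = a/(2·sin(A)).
R = a/(2·sin(A)) = 8.9/(2·sin(23°))
R = 8.9/(2·0.390731) = 8.9/0.781462 = 11.39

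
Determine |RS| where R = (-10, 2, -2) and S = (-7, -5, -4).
d = √[(3)² + (-7)² + (-2)²] = √62 = 7.874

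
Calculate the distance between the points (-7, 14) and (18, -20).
Using the distance formula: d = sqrt((x₂-x₁)² + (y₂-y₁)²)
dx = 18 - (-7) = 25
dy = (-20) - 14 = -34
d = sqrt(25² + (-34)²) = sqrt(625 + 1156) = sqrt(1781) = 42.20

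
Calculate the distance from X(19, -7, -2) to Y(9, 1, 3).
d = √[(-10)² + (8)² + (5)²] = √189 = 13.75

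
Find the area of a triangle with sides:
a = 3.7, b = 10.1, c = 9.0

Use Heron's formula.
s = (a+b+c)/2 = (3.7+10.1+9.0)/2 = 11.4
A = √(s(s-a)(s-b)(s-c)) = √(11.4·7.7·1.3·2.4)
A = √273.874 = 16.55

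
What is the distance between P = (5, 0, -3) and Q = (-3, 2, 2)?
d = √[(-8)² + (2)² + (5)²] = √93 = 9.644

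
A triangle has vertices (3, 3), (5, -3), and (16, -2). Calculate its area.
Using the coordinate formula: Area = (1/2)|x₁(y₂-y₃) + x₂(y₃-y₁) + x₃(y₁-y₂)|
Area = (1/2)|3((-3)-(-2)) + 5((-2)-3) + 16(3-(-3))|
Area = (1/2)|3*(-1) + 5*(-5) + 16*6|
Area = (1/2)|(-3) + (-25) + 96|
Area = (1/2)*68 = 34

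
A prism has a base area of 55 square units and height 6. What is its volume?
Volume = base area * height
Volume = 55 * 6
Volume = 330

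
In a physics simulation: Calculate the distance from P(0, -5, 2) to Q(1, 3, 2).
d = √[(1)² + (8)² + (0)²] = √65 = 8.062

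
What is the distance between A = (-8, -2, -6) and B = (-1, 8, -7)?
d = √[(7)² + (10)² + (-1)²] = √150 = 12.25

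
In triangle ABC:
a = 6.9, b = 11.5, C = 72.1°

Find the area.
Using A = ½ab·sin(C):
A = ½·6.9·11.5·sin(72.1°) = ½·79.35·0.951594 = 37.75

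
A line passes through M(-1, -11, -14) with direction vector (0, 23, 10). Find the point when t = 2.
P(2) = (-1 + 0(2), -11 + 23(2), -14 + 10(2)) = (-1, 35, 6)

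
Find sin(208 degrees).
sin(208 degrees) = -0.4695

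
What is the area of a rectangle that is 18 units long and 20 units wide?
Area = length * width
Area = 18 * 20
Area = 360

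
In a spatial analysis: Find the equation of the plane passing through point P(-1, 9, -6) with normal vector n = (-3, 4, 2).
d = n·P = (-3)(-1) + (4)(9) + (2)(-6) = 27
Plane: -3x + 4y + 2z = 27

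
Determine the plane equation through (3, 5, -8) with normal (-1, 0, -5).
d = n·P = (-1)(3) + (0)(5) + (-5)(-8) = 37
Plane: -x - 5z = 37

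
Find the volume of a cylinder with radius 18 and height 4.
Volume = pi * r² * h
Volume = pi * 18² * 4
Volume = pi * 324 * 4
Volume = pi * 1296
Volume = 4071.50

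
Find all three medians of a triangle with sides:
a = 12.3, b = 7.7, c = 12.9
Using m_x = ½√(2y² + 2z² - x²):
m_a = ½√(2·7.7² + 2·12.9² - 12.3²) = ½√300.11 = 8.662
m_b = ½√(2·12.3² + 2·12.9² - 7.7²) = ½√576.11 = 12
m_c = ½√(2·12.3² + 2·7.7² - 12.9²) = ½√254.75 = 7.98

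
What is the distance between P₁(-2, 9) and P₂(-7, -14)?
Using the distance formula: d = sqrt((x₂-x₁)² + (y₂-y₁)²)
dx = (-7) - (-2) = -5
dy = (-14) - 9 = -23
d = sqrt((-5)² + (-23)²) = sqrt(25 + 529) = sqrt(554) = 23.54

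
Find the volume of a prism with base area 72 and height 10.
Volume = base area * height
Volume = 72 * 10
Volume = 720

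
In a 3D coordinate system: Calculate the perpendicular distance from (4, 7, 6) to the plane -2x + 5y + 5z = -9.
d = |(-2)(4) + 5(7) + 5(6) - (-9)| / √((-2)² + 5² + 5²) = 66/√54 = 8.981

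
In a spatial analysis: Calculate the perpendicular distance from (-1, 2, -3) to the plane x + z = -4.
d = |1(-1) + 0(2) + 1(-3) - (-4)| / √(1² + 0² + 1²) = 0/√2 = 0.0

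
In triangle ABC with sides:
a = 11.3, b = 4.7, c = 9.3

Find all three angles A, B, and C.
By the law of cosines:
cos(A) = (b² + c² - a²)/(2bc) = -0.218600  →  A = 102.6°
cos(B) = (a² + c² - b²)/(2ac) = 0.913931  →  B = 23.95°
cos(C) = (a² + b² - c²)/(2ab) = 0.595839  →  C = 53.43°
Check: A + B + C = 180.0° ✓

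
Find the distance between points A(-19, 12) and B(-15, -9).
Using the distance formula: d = sqrt((x₂-x₁)² + (y₂-y₁)²)
dx = (-15) - (-19) = 4
dy = (-9) - 12 = -21
d = sqrt(4² + (-21)²) = sqrt(16 + 441) = sqrt(457) = 21.38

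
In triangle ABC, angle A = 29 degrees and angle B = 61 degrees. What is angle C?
Sum of angles in a triangle = 180 degrees
Third angle = 180 - 29 - 61
Third angle = 90 degrees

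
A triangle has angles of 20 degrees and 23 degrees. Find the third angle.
Sum of angles in a triangle = 180 degrees
Third angle = 180 - 20 - 23
Third angle = 137 degrees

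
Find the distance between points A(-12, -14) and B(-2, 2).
Using the distance formula: d = sqrt((x₂-x₁)² + (y₂-y₁)²)
dx = (-2) - (-12) = 10
dy = 2 - (-14) = 16
d = sqrt(10² + 16²) = sqrt(100 + 256) = sqrt(356) = 18.87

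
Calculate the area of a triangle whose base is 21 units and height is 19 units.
Area = (1/2) * base * height
Area = (1/2) * 21 * 19
Area = 199.50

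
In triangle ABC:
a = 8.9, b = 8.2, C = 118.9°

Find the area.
Using A = ½ab·sin(C):
A = ½·8.9·8.2·sin(118.9°) = ½·72.98·0.875465 = 31.95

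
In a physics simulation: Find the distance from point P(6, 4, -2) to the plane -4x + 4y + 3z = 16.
d = |(-4)(6) + 4(4) + 3(-2) - (16)| / √((-4)² + 4² + 3²) = 30/√41 = 4.685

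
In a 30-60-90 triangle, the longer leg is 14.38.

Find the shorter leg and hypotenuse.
In a 30-60-90 triangle, sides are in ratio 1 : √3 : 2.
Long leg = short leg·√3  →  short leg = 14.38/√3 = 8.302
Hypotenuse = 2·(short leg) = 2·14.38/√3 = 16.6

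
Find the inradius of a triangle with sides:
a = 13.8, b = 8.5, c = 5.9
s = (a+b+c)/2 = (13.8+8.5+5.9)/2 = 14.1
Area = √(s(s-a)(s-b)(s-c)) = √(14.1·0.3·5.6·8.2) = 13.9371
r = Area/s = 13.9371/14.1 = 0.9884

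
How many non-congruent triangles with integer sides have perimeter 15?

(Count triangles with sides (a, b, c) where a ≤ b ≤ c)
With a ≤ b ≤ c and a + b + c = 15, the triangle inequality a + b > c gives c < 15/2, so c ≤ 7.
Iterate a from 1 to ⌊p/3⌋ = 5; for each a, b ranges from a to ⌊(p−a)/2⌋ with c = p − a − b, keeping only c ≥ b.
Triples: (1, 7, 7), (2, 6, 7), (3, 5, 7), …
Count = 7 triangles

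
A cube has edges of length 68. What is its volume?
Volume = s³
Volume = 68³
Volume = 314432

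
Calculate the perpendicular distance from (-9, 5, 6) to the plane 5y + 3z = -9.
d = |0(-9) + 5(5) + 3(6) - (-9)| / √(0² + 5² + 3²) = 52/√34 = 8.918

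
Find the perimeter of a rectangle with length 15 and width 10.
Perimeter = 2 * (length + width)
Perimeter = 2 * (15 + 10)
Perimeter = 2 * 25
Perimeter = 50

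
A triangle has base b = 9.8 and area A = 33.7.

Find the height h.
A = ½bh  →  h = 2A/b
h = 2·33.7/9.8 = 6.878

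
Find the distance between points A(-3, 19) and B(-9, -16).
Using the distance formula: d = sqrt((x₂-x₁)² + (y₂-y₁)²)
dx = (-9) - (-3) = -6
dy = (-16) - 19 = -35
d = sqrt((-6)² + (-35)²) = sqrt(36 + 1225) = sqrt(1261) = 35.51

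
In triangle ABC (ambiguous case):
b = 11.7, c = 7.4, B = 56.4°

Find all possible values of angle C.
sin(C)/c = sin(B)/b  →  sin(C) = c·sin(B)/b = 7.4·sin(56.4°)/11.7 = 0.526805
C₁ = arcsin(0.526805) = 31.79°,  C₂ = 180° - C₁ = 148.21°
Check C₂: A = 180° - 56.4° - 148.21° = -24.61° ≤ 0, rejected
C = 31.79° (one solution)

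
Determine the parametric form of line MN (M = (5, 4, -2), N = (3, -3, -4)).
Direction vector d = N - M = (-2, -7, -2)
x = 5 - 2t, y = 4 - 7t, z = -2 - 2t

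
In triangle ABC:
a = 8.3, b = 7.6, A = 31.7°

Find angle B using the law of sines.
sin(B)/b = sin(A)/a
sin(B) = b·sin(A)/a = 7.6·sin(31.7°)/8.3 = 0.481155
B = arcsin(0.481155) = 28.76°  (b ≤ a, so B ≤ A and the acute solution is unique)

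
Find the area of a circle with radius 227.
Area = pi * r²
Area = pi * 227²
Area = pi * 51529
Area = 161883.13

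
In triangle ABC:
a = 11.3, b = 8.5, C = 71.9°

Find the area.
Using A = ½ab·sin(C):
A = ½·11.3·8.5·sin(71.9°) = ½·96.05·0.950516 = 45.65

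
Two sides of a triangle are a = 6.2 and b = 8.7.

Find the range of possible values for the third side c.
By the triangle inequality: |a - b| < c < a + b
|6.2 - 8.7| < c < 6.2 + 8.7
2.5 < c < 14.9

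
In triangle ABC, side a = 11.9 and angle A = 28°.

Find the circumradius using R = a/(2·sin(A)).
R = a/(2·sin(A)) = 11.9/(2·sin(28°))
R = 11.9/(2·0.469472) = 11.9/0.938943 = 12.67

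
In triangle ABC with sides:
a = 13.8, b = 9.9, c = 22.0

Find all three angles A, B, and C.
By the law of cosines:
cos(A) = (b² + c² - a²)/(2bc) = 0.898921  →  A = 25.98°
cos(B) = (a² + c² - b²)/(2ac) = 0.949325  →  B = 18.32°
cos(C) = (a² + b² - c²)/(2ab) = -0.715671  →  C = 135.7°
Check: A + B + C = 180.0° ✓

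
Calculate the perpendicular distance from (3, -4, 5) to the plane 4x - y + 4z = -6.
d = |4(3) + (-1)(-4) + 4(5) - (-6)| / √(4² + (-1)² + 4²) = 42/√33 = 7.311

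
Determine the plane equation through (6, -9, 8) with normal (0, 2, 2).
d = n·P = (0)(6) + (2)(-9) + (2)(8) = -2
Plane: 2y + 2z = -2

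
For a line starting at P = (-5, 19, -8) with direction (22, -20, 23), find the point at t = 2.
P(2) = (-5 + 22(2), 19 + (-20)(2), -8 + 23(2)) = (39, -21, 38)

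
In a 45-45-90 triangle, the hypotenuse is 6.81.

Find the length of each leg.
In a 45-45-90 triangle, hypotenuse = leg·√2  →  leg = hypotenuse/√2
leg = 6.81/√2 = 4.815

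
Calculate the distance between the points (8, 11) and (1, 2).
Using the distance formula: d = sqrt((x₂-x₁)² + (y₂-y₁)²)
dx = 1 - 8 = -7
dy = 2 - 11 = -9
d = sqrt((-7)² + (-9)²) = sqrt(49 + 81) = sqrt(130) = 11.40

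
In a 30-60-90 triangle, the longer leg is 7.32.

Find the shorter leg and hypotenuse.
In a 30-60-90 triangle, sides are in ratio 1 : √3 : 2.
Long leg = short leg·√3  →  short leg = 7.32/√3 = 4.226
Hypotenuse = 2·(short leg) = 2·7.32/√3 = 8.452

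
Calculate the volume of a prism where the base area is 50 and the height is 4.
Volume = base area * height
Volume = 50 * 4
Volume = 200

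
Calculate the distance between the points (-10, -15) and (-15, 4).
Using the distance formula: d = sqrt((x₂-x₁)² + (y₂-y₁)²)
dx = (-15) - (-10) = -5
dy = 4 - (-15) = 19
d = sqrt((-5)² + 19²) = sqrt(25 + 361) = sqrt(386) = 19.65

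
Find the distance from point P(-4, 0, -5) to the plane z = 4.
d = |0(-4) + 0(0) + 1(-5) - (4)| / √(0² + 0² + 1²) = 9/√1 = 9.0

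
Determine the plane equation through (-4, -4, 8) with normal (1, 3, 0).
d = n·P = (1)(-4) + (3)(-4) + (0)(8) = -16
Plane: x + 3y = -16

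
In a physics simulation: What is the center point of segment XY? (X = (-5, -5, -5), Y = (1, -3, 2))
Midpoint = ((-5+1)/2, (-5-3)/2, (-5+2)/2) = (-2, -4, -1.5)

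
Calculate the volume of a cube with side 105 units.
Volume = s³
Volume = 105³
Volume = 1157625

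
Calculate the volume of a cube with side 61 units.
Volume = s³
Volume = 61³
Volume = 226981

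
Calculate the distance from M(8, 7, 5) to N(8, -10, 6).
d = √[(0)² + (-17)² + (1)²] = √290 = 17.03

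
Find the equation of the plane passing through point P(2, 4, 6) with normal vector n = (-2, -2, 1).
d = n·P = (-2)(2) + (-2)(4) + (1)(6) = -6
Plane: -2x - 2y + z = -6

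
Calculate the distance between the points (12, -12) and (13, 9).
Using the distance formula: d = sqrt((x₂-x₁)² + (y₂-y₁)²)
dx = 13 - 12 = 1
dy = 9 - (-12) = 21
d = sqrt(1² + 21²) = sqrt(1 + 441) = sqrt(442) = 21.02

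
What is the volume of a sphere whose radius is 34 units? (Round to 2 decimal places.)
Volume = (4/3) * pi * r³
Volume = (4/3) * pi * 34³
Volume = (4/3) * pi * 39304
Volume = 164636.21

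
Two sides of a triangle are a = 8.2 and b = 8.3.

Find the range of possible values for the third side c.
By the triangle inequality: |a - b| < c < a + b
|8.2 - 8.3| < c < 8.2 + 8.3
0.1 < c < 16.5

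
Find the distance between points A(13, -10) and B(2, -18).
Using the distance formula: d = sqrt((x₂-x₁)² + (y₂-y₁)²)
dx = 2 - 13 = -11
dy = (-18) - (-10) = -8
d = sqrt((-11)² + (-8)²) = sqrt(121 + 64) = sqrt(185) = 13.60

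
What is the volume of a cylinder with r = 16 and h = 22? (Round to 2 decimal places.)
Volume = pi * r² * h
Volume = pi * 16² * 22
Volume = pi * 256 * 22
Volume = pi * 5632
Volume = 17693.45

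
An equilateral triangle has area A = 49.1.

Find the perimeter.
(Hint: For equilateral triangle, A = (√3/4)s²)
A = (√3/4)s²  →  s² = 4A/√3 = 4·49.1/√3 = 113.392
s = 10.6485
Perimeter = 3s = 31.95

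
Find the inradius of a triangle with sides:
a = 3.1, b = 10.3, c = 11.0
s = (a+b+c)/2 = (3.1+10.3+11.0)/2 = 12.2
Area = √(s(s-a)(s-b)(s-c)) = √(12.2·9.1·1.9·1.2) = 15.9099
r = Area/s = 15.9099/12.2 = 1.304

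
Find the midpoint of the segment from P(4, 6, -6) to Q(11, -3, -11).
Midpoint = ((4+11)/2, (6-3)/2, (-6-11)/2) = (7.5, 1.5, -8.5)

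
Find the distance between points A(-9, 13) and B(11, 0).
Using the distance formula: d = sqrt((x₂-x₁)² + (y₂-y₁)²)
dx = 11 - (-9) = 20
dy = 0 - 13 = -13
d = sqrt(20² + (-13)²) = sqrt(400 + 169) = sqrt(569) = 23.85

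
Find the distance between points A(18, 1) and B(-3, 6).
Using the distance formula: d = sqrt((x₂-x₁)² + (y₂-y₁)²)
dx = (-3) - 18 = -21
dy = 6 - 1 = 5
d = sqrt((-21)² + 5²) = sqrt(441 + 25) = sqrt(466) = 21.59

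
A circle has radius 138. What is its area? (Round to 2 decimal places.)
Area = pi * r²
Area = pi * 138²
Area = pi * 19044
Area = 59828.49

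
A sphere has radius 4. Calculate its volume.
Volume = (4/3) * pi * r³
Volume = (4/3) * pi * 4³
Volume = (4/3) * pi * 64
Volume = 268.08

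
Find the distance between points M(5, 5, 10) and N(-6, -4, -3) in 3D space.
d = √[(-11)² + (-9)² + (-13)²] = √371 = 19.26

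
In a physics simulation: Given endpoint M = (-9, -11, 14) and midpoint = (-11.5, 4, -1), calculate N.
N = (2×(-11.5) - (-9), 2×4 - (-11), 2×(-1) - 14) = (-14, 19, -16)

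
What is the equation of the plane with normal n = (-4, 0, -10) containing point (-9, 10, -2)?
d = n·P = (-4)(-9) + (0)(10) + (-10)(-2) = 56
Plane: -4x - 10z = 56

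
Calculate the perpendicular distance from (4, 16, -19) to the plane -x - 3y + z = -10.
d = |(-1)(4) + (-3)(16) + 1(-19) - (-10)| / √((-1)² + (-3)² + 1²) = 61/√11 = 18.39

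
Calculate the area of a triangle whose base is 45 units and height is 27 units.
Area = (1/2) * base * height
Area = (1/2) * 45 * 27
Area = 607.50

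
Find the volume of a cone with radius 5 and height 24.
Volume = (1/3) * pi * r² * h
Volume = (1/3) * pi * 5² * 24
Volume = (1/3) * pi * 25 * 24
Volume = (1/3) * pi * 600
Volume = 628.32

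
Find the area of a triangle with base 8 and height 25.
Area = (1/2) * base * height
Area = (1/2) * 8 * 25
Area = 100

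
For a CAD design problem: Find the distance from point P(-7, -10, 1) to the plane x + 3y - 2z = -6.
d = |1(-7) + 3(-10) + (-2)(1) - (-6)| / √(1² + 3² + (-2)²) = 33/√14 = 8.82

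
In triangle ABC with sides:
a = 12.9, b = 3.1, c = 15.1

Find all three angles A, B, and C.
By the law of cosines:
cos(A) = (b² + c² - a²)/(2bc) = 0.760628  →  A = 40.48°
cos(B) = (a² + c² - b²)/(2ac) = 0.987756  →  B = 8.975°
cos(C) = (a² + b² - c²)/(2ab) = -0.650038  →  C = 130.5°
Check: A + B + C = 180.0° ✓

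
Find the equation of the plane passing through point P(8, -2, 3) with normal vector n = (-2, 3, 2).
d = n·P = (-2)(8) + (3)(-2) + (2)(3) = -16
Plane: -2x + 3y + 2z = -16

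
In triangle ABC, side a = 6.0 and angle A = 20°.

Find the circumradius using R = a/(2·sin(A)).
R = a/(2·sin(A)) = 6.0/(2·sin(20°))
R = 6.0/(2·0.342020) = 6.0/0.684040 = 8.771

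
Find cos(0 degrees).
cos(0 degrees) = 1
Decimal approximation: 1.0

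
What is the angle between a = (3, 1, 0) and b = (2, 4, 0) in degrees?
a·b = 10, |a|² = 10, |b|² = 20
cos θ = 10/√200 ≈ 0.7071
θ ≈ 45.0°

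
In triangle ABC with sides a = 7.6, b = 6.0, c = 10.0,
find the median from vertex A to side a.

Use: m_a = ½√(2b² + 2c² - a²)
m_a = ½√(2·6.0² + 2·10.0² - 7.6²)
m_a = ½√(72 + 200 - 57.76) = ½√214.24 = 7.318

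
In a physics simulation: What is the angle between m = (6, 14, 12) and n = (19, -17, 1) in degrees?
m·n = -112, |m|² = 376, |n|² = 651
cos θ = -112/√244776 ≈ -0.2264
θ ≈ 103.1°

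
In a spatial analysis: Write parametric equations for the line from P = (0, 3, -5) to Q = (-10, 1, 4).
Direction vector d = Q - P = (-10, -2, 9)
x = 0 - 10t, y = 3 - 2t, z = -5 + 9t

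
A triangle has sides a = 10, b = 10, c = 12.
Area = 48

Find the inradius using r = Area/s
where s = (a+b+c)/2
s = (10+10+12)/2 = 16
r = Area/s = 48/16 = 3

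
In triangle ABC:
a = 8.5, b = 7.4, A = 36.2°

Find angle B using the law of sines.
sin(B)/b = sin(A)/a
sin(B) = b·sin(A)/a = 7.4·sin(36.2°)/8.5 = 0.514174
B = arcsin(0.514174) = 30.94°  (b ≤ a, so B ≤ A and the acute solution is unique)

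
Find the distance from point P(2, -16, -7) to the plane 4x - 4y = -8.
d = |4(2) + (-4)(-16) + 0(-7) - (-8)| / √(4² + (-4)² + 0²) = 80/√32 = 14.14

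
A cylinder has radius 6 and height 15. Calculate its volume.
Volume = pi * r² * h
Volume = pi * 6² * 15
Volume = pi * 36 * 15
Volume = pi * 540
Volume = 1696.46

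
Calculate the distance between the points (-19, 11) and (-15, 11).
Using the distance formula: d = sqrt((x₂-x₁)² + (y₂-y₁)²)
dx = (-15) - (-19) = 4
dy = 11 - 11 = 0
d = sqrt(4² + 0²) = sqrt(16 + 0) = sqrt(16) = 4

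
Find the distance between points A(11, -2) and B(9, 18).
Using the distance formula: d = sqrt((x₂-x₁)² + (y₂-y₁)²)
dx = 9 - 11 = -2
dy = 18 - (-2) = 20
d = sqrt((-2)² + 20²) = sqrt(4 + 400) = sqrt(404) = 20.10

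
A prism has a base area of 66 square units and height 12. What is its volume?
Volume = base area * height
Volume = 66 * 12
Volume = 792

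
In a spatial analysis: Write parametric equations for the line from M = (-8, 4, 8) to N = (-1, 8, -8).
Direction vector d = N - M = (7, 4, -16)
x = -8 + 7t, y = 4 + 4t, z = 8 - 16t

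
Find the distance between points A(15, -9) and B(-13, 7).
Using the distance formula: d = sqrt((x₂-x₁)² + (y₂-y₁)²)
dx = (-13) - 15 = -28
dy = 7 - (-9) = 16
d = sqrt((-28)² + 16²) = sqrt(784 + 256) = sqrt(1040) = 32.25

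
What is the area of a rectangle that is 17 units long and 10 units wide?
Area = length * width
Area = 17 * 10
Area = 170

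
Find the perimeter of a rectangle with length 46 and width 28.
Perimeter = 2 * (length + width)
Perimeter = 2 * (46 + 28)
Perimeter = 2 * 74
Perimeter = 148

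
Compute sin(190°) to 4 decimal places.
sin(190 degrees) = -0.1736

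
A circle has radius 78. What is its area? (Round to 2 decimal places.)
Area = pi * r²
Area = pi * 78²
Area = pi * 6084
Area = 19113.45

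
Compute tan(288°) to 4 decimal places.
tan(288 degrees) = -3.0777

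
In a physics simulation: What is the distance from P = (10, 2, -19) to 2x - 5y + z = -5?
d = |2(10) + (-5)(2) + 1(-19) - (-5)| / √(2² + (-5)² + 1²) = 4/√30 = 0.7303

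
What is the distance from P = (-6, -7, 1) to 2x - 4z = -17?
d = |2(-6) + 0(-7) + (-4)(1) - (-17)| / √(2² + 0² + (-4)²) = 1/√20 = 0.2236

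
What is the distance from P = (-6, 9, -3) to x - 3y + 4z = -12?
d = |1(-6) + (-3)(9) + 4(-3) - (-12)| / √(1² + (-3)² + 4²) = 33/√26 = 6.472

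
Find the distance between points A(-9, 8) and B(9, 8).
Using the distance formula: d = sqrt((x₂-x₁)² + (y₂-y₁)²)
dx = 9 - (-9) = 18
dy = 8 - 8 = 0
d = sqrt(18² + 0²) = sqrt(324 + 0) = sqrt(324) = 18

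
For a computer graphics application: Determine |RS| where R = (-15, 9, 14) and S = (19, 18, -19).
d = √[(34)² + (9)² + (-33)²] = √2326 = 48.23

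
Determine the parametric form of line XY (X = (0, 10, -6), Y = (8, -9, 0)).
Direction vector d = Y - X = (8, -19, 6)
x = 0 + 8t, y = 10 - 19t, z = -6 + 6t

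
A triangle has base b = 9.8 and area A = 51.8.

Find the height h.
A = ½bh  →  h = 2A/b
h = 2·51.8/9.8 = 10.57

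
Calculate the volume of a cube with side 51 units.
Volume = s³
Volume = 51³
Volume = 132651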